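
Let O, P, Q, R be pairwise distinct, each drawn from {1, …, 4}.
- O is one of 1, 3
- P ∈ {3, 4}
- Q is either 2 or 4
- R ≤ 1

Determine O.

R must be 1 (only option left). Eliminate 1 elsewhere: O.
So O = 3.

3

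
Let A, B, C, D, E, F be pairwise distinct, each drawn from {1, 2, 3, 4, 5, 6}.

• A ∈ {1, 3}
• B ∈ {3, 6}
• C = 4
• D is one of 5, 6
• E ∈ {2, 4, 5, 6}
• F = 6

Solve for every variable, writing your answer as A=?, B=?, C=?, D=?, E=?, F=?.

A=1, B=3, C=4, D=5, E=2, F=6

C has just one choice, so C = 4. So E can't be 4.
That leaves F = 6. Eliminate 6 elsewhere: B, D, E.
B's domain is down to {3}, so B = 3. Eliminate 3 elsewhere: A.
D must be 5 (only option left). So E can't be 5.
E must be 2 (only option left).
A has just one choice, so A = 1.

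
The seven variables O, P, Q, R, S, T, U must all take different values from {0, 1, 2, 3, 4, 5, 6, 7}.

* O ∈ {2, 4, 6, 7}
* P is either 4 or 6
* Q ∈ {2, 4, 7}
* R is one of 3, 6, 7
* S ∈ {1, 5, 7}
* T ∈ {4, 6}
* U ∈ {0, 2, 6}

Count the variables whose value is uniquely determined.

2

P and T between them cover only {4, 6} — a naked pair. Remove those values from O, Q, R, U.
O and Q between them cover only {2, 7} — a naked pair. Remove those values from R, S, U.
R must be 3 (only option left).
That leaves U = 0.
Determined: R=3, U=0. The other variables each still have more than one consistent value. That makes 2.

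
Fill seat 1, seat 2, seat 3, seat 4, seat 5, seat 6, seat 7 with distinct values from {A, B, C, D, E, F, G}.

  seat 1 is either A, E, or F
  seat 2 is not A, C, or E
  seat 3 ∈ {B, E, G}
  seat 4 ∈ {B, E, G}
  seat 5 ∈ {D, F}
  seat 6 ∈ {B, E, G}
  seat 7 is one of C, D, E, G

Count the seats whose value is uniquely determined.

Among the 7 variables, A fits only seat 1 (and all 7 values in {A, B, C, D, E, F, G} must be used), so seat 1 = A.
The 6 still-open variables draw from only 6 values {B, C, D, E, F, G}, so each is used; only seat 7 can be C, hence seat 7 = C.
seat 3, seat 4, seat 6 between them cover only {B, E, G} — a naked triple. Remove those values from seat 2.
Determined: seat 1=A, seat 7=C. The other seats each still have more than one consistent value. That makes 2.

2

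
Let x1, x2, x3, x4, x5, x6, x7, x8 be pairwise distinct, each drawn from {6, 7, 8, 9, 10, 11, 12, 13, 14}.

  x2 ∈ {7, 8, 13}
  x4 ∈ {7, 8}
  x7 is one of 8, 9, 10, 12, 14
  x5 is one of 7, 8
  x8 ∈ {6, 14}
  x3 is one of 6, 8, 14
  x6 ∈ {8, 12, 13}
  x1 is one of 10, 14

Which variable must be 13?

The 8 variables draw from only 8 values {6, 7, 8, 9, 10, 12, 13, 14}, so each is used; only x7 can be 9, hence x7 = 9.
The 7 still-open variables draw from only 7 values {6, 7, 8, 10, 12, 13, 14}, so each is used; only x1 can be 10, hence x1 = 10.
The 6 still-open variables draw from only 6 values {6, 7, 8, 12, 13, 14}, so each is used; only x6 can be 12, hence x6 = 12.
The 5 still-open variables draw from only 5 values {6, 7, 8, 13, 14}, so each is used; only x2 can be 13, hence x2 = 13.

x2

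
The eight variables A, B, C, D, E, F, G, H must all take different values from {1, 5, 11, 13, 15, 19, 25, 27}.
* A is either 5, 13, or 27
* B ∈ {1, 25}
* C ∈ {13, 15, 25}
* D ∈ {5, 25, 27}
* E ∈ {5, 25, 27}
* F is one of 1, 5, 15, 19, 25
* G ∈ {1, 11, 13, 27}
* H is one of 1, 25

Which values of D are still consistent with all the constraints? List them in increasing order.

The 8 variables draw from only 8 values {1, 5, 11, 13, 15, 19, 25, 27}, so each is used; only G can be 11, hence G = 11.
The 7 still-open variables draw from only 7 values {1, 5, 13, 15, 19, 25, 27}, so each is used; only F can be 19, hence F = 19.
The 6 still-open variables draw from only 6 values {1, 5, 13, 15, 25, 27}, so each is used; only C can be 15, hence C = 15.
The 5 still-open variables together cover exactly {1, 5, 13, 25, 27} — 5 values for 5 variables — and 13 appears only in A's list, so A = 13.
The 2 variables B and H are confined to {1, 25}, which locks those values in; drop them from D, E.
No further eliminations apply; D can still be any of 5, 27.

5, 27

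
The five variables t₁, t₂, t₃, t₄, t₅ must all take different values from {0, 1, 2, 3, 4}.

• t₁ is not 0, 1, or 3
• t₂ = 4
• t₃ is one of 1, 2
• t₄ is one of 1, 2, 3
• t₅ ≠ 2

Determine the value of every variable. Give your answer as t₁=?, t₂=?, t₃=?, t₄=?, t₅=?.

t₁=2, t₂=4, t₃=1, t₄=3, t₅=0

t₂ must be 4 (only option left). Remove 4 from t₁, t₅.
That leaves t₁ = 2. Eliminate 2 elsewhere: t₃, t₄.
t₃'s domain is down to {1}, so t₃ = 1. So t₄, t₅ can't be 1.
That leaves t₄ = 3. Strike 3 from t₅.
t₅ must be 0 (only option left).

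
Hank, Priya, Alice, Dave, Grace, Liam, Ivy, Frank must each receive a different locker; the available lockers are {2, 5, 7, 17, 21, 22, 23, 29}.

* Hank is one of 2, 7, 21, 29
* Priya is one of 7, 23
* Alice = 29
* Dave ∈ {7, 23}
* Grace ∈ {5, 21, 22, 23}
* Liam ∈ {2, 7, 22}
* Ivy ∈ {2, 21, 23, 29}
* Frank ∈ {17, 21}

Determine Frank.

17

Alice has just one choice, so Alice = 29. Remove 29 from Hank, Ivy.
The 7 still-open variables together cover exactly {2, 5, 7, 17, 21, 22, 23} — 7 values for 7 variables — and 5 appears only in Grace's list, so Grace = 5.
The 6 still-open variables draw from only 6 values {2, 7, 17, 21, 22, 23}, so each is used; only Frank can be 17, hence Frank = 17.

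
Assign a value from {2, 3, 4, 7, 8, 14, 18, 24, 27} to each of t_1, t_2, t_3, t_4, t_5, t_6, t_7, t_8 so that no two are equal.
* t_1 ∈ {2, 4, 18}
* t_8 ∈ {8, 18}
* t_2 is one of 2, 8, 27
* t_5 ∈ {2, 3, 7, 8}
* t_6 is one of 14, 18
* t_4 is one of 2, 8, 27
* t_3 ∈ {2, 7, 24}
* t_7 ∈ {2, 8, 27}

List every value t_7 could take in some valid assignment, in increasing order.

2, 8, 27

t_2, t_4, t_7 between them cover only {2, 8, 27} — a naked triple. Remove those values from t_1, t_3, t_5, t_8.
That leaves t_8 = 18. Remove 18 from t_1, t_6.
t_1 has just one choice, so t_1 = 4.
That leaves t_6 = 14.
No further eliminations apply; t_7 can still be any of 2, 8, 27.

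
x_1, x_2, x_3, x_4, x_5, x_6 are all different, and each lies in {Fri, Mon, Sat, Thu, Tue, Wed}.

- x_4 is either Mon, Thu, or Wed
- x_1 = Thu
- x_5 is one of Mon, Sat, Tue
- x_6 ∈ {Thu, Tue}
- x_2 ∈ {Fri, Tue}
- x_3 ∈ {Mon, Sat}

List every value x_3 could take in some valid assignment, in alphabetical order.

x_1's domain is down to {Thu}, so x_1 = Thu. Remove Thu from x_4, x_6.
x_6 has just one choice, so x_6 = Tue. Eliminate Tue elsewhere: x_2, x_5.
That leaves x_2 = Fri.
The 3 still-open variables together cover exactly {Mon, Sat, Wed} — 3 values for 3 variables — and Wed appears only in x_4's list, so x_4 = Wed.
No further eliminations apply; x_3 can still be any of Mon, Sat.

Mon, Sat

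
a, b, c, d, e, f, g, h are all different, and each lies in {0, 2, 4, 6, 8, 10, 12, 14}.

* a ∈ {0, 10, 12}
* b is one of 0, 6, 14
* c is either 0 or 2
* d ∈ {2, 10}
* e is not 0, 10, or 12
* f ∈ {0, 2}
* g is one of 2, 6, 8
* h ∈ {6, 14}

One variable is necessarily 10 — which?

The 8 variables draw from only 8 values {0, 2, 4, 6, 8, 10, 12, 14}, so each is used; only e can be 4, hence e = 4.
The 7 still-open variables draw from only 7 values {0, 2, 6, 8, 10, 12, 14}, so each is used; only g can be 8, hence g = 8.
The 6 still-open variables draw from only 6 values {0, 2, 6, 10, 12, 14}, so each is used; only a can be 12, hence a = 12.
The 5 still-open variables together cover exactly {0, 2, 6, 10, 14} — 5 values for 5 variables — and 10 appears only in d's list, so d = 10.

d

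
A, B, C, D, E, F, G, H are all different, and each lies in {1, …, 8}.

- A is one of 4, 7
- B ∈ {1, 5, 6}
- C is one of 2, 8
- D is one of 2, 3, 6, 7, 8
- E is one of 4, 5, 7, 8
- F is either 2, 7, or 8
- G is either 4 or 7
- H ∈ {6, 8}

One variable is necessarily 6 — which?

H

The 8 variables draw from only 8 values {1, 2, 3, 4, 5, 6, 7, 8}, so each is used; only B can be 1, hence B = 1.
The 7 still-open variables together cover exactly {2, 3, 4, 5, 6, 7, 8} — 7 values for 7 variables — and 3 appears only in D's list, so D = 3.
The 6 still-open variables together cover exactly {2, 4, 5, 6, 7, 8} — 6 values for 6 variables — and 5 appears only in E's list, so E = 5.
Among the 5 still-open variables, 6 fits only H (and all 5 values in {2, 4, 6, 7, 8} must be used), so H = 6.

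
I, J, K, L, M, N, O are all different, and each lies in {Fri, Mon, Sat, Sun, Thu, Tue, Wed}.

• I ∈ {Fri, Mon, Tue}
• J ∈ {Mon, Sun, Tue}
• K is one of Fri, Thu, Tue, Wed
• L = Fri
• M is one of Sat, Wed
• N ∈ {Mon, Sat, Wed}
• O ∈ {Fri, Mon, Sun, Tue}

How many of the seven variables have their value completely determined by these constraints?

L's domain is down to {Fri}, so L = Fri. So I, K, O can't be Fri.
The 6 still-open variables draw from only 6 values {Mon, Sat, Sun, Thu, Tue, Wed}, so each is used; only K can be Thu, hence K = Thu.
I, J, O share exactly the 3 values {Mon, Sun, Tue}; by pigeonhole those values go to them, so strike Mon, Sun, Tue from N.
Determined: K=Thu, L=Fri. The other variables each still have more than one consistent value. That makes 2.

2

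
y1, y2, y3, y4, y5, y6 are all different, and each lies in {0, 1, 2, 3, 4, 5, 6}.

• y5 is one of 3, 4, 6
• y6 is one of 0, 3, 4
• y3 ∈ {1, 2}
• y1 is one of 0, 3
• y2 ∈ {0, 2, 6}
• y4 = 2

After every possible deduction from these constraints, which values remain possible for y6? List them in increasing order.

y4 must be 2 (only option left). Strike 2 from y2, y3.
That leaves y3 = 1.
No further eliminations apply; y6 can still be any of 0, 3, 4.

0, 3, 4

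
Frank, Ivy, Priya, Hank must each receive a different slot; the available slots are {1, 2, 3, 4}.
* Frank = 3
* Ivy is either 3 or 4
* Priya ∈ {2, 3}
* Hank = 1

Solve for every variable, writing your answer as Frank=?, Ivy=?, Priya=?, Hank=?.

Frank's domain is down to {3}, so Frank = 3. So Ivy, Priya can't be 3.
Ivy has just one choice, so Ivy = 4.
Priya's domain is down to {2}, so Priya = 2.
Hank must be 1 (only option left).

Frank=3, Ivy=4, Priya=2, Hank=1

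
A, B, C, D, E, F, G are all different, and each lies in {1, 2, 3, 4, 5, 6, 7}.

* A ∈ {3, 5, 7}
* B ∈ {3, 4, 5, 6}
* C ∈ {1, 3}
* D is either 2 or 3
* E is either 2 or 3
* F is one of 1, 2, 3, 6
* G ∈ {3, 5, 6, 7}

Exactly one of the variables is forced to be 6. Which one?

F

The 7 variables draw from only 7 values {1, 2, 3, 4, 5, 6, 7}, so each is used; only B can be 4, hence B = 4.
D and E share exactly the 2 values {2, 3}; by pigeonhole those values go to them, so strike 2, 3 from A, C, F, G.
C must be 1 (only option left). So F can't be 1.
So 6 goes to F.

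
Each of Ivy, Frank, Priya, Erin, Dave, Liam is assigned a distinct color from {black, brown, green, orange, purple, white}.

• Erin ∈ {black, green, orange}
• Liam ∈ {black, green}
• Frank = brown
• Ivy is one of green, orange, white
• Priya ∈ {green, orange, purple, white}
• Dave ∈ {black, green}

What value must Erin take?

Frank's domain is down to {brown}, so Frank = brown.
Among the 5 still-open variables, purple fits only Priya (and all 5 values in {black, green, orange, purple, white} must be used), so Priya = purple.
The 4 still-open variables together cover exactly {black, green, orange, white} — 4 values for 4 variables — and white appears only in Ivy's list, so Ivy = white.
Among the 3 still-open variables, orange fits only Erin (and all 3 values in {black, green, orange} must be used), so Erin = orange.

orange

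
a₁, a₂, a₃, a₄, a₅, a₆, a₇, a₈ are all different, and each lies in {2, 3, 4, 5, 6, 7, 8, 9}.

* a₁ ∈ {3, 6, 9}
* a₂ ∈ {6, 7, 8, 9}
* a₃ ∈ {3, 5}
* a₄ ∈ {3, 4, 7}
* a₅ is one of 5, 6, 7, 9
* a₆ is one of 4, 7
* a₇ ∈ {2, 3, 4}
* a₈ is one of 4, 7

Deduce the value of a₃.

5

The 8 variables together cover exactly {2, 3, 4, 5, 6, 7, 8, 9} — 8 values for 8 variables — and 2 appears only in a₇'s list, so a₇ = 2.
The 7 still-open variables draw from only 7 values {3, 4, 5, 6, 7, 8, 9}, so each is used; only a₂ can be 8, hence a₂ = 8.
The 2 variables a₆ and a₈ are confined to {4, 7}, which locks those values in; drop them from a₄, a₅.
a₄'s domain is down to {3}, so a₄ = 3. So a₁, a₃ can't be 3.
So a₃ = 5.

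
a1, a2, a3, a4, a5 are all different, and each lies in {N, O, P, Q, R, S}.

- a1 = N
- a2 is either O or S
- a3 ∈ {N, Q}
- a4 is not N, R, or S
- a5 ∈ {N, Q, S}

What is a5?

S

a1's domain is down to {N}, so a1 = N. Remove N from a3, a5.
That leaves a3 = Q. Remove Q from a4, a5.
So a5 = S.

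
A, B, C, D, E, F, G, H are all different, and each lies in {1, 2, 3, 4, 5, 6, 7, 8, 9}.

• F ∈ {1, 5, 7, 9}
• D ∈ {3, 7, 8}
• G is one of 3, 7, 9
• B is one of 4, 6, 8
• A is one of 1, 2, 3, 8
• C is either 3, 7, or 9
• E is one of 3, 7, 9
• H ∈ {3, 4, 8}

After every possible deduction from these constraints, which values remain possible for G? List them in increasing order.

C, E, G share exactly the 3 values {3, 7, 9}; by pigeonhole those values go to them, so strike 3, 7, 9 from A, D, F, H.
D must be 8 (only option left). Strike 8 from A, B, H.
H must be 4 (only option left). So B can't be 4.
B has just one choice, so B = 6.
No further eliminations apply; G can still be any of 3, 7, 9.

3, 7, 9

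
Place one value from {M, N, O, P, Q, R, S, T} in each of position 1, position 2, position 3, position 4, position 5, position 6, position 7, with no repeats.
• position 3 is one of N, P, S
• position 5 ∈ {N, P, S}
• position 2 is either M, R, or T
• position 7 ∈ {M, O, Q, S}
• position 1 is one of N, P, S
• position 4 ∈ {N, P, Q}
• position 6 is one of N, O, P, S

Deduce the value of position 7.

M

position 1, position 3, position 5 share exactly the 3 values {N, P, S}; by pigeonhole those values go to them, so strike N, P, S from position 4, position 6, position 7.
That leaves position 4 = Q. Strike Q from position 7.
position 6 has just one choice, so position 6 = O. Eliminate O elsewhere: position 7.
So position 7 = M.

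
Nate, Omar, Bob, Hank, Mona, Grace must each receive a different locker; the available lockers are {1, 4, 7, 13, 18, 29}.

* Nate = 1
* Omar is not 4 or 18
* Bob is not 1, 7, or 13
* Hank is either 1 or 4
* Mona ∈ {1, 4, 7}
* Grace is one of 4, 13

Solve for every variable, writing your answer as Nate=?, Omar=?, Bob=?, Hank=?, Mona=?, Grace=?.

Nate=1, Omar=29, Bob=18, Hank=4, Mona=7, Grace=13

Nate has just one choice, so Nate = 1. Eliminate 1 elsewhere: Omar, Hank, Mona.
Hank must be 4 (only option left). Strike 4 from Bob, Mona, Grace.
Mona has just one choice, so Mona = 7. Remove 7 from Omar.
Grace must be 13 (only option left). So Omar can't be 13.
That leaves Omar = 29. Eliminate 29 elsewhere: Bob.
That leaves Bob = 18.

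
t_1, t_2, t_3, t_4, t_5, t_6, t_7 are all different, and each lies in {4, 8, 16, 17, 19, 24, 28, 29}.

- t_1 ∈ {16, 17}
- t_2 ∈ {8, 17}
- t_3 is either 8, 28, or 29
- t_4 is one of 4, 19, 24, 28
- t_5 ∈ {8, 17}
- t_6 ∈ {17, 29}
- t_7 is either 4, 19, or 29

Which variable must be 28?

t_2 and t_5 share exactly the 2 values {8, 17}; by pigeonhole those values go to them, so strike 8, 17 from t_1, t_3, t_6.
t_1 has just one choice, so t_1 = 16.
t_6 must be 29 (only option left). Strike 29 from t_3, t_7.
So 28 goes to t_3.

t_3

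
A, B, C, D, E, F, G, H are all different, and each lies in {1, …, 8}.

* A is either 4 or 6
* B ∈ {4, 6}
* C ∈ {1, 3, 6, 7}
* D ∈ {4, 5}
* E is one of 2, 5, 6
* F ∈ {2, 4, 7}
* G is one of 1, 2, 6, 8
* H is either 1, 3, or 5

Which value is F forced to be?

The 8 variables draw from only 8 values {1, 2, 3, 4, 5, 6, 7, 8}, so each is used; only G can be 8, hence G = 8.
The 2 variables A and B are confined to {4, 6}, which locks those values in; drop them from C, D, E, F.
That leaves D = 5. Remove 5 from E, H.
E's domain is down to {2}, so E = 2. So F can't be 2.
So F = 7.

7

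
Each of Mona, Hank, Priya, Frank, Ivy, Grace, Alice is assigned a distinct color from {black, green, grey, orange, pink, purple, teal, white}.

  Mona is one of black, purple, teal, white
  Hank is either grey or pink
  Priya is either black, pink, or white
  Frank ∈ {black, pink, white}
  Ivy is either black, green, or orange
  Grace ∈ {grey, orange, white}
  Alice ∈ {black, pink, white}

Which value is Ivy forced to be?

Priya, Frank, Alice between them cover only {black, pink, white} — a naked triple. Remove those values from Mona, Hank, Ivy, Grace.
Hank has just one choice, so Hank = grey. Strike grey from Grace.
Grace must be orange (only option left). Remove orange from Ivy.
So Ivy = green.

green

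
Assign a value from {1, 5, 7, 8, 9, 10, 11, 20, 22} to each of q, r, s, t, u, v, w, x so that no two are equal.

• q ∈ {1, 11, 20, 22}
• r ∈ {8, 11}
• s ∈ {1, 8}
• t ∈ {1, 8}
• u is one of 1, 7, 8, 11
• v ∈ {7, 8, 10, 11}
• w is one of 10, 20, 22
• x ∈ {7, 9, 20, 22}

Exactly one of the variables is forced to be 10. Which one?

v

The 8 variables together cover exactly {1, 7, 8, 9, 10, 11, 20, 22} — 8 values for 8 variables — and 9 appears only in x's list, so x = 9.
The 2 variables s and t are confined to {1, 8}, which locks those values in; drop them from q, r, u, v.
That leaves r = 11. Eliminate 11 elsewhere: q, u, v.
u has just one choice, so u = 7. So v can't be 7.
So 10 goes to v.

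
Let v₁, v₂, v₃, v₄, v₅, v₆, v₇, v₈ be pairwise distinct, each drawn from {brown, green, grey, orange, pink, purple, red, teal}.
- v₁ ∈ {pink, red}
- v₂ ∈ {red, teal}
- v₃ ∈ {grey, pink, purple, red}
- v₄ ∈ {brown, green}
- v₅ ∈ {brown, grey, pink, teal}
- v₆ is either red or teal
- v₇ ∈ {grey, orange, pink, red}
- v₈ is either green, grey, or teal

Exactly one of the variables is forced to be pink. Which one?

The 8 variables together cover exactly {brown, green, grey, orange, pink, purple, red, teal} — 8 values for 8 variables — and orange appears only in v₇'s list, so v₇ = orange.
The 7 still-open variables draw from only 7 values {brown, green, grey, pink, purple, red, teal}, so each is used; only v₃ can be purple, hence v₃ = purple.
v₂ and v₆ between them cover only {red, teal} — a naked pair. Remove those values from v₁, v₅, v₈.
So pink goes to v₁.

v₁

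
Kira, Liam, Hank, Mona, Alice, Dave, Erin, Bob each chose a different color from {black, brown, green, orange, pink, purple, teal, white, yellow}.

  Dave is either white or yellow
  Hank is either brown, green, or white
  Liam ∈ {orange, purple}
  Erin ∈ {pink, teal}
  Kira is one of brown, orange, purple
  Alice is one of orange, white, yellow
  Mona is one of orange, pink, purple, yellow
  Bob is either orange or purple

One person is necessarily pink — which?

Among the 8 variables, green fits only Hank (and all 8 values in {brown, green, orange, pink, purple, teal, white, yellow} must be used), so Hank = green.
Among the 7 still-open variables, brown fits only Kira (and all 7 values in {brown, orange, pink, purple, teal, white, yellow} must be used), so Kira = brown.
The 6 still-open variables draw from only 6 values {orange, pink, purple, teal, white, yellow}, so each is used; only Erin can be teal, hence Erin = teal.
Among the 5 still-open variables, pink fits only Mona (and all 5 values in {orange, pink, purple, white, yellow} must be used), so Mona = pink.

Mona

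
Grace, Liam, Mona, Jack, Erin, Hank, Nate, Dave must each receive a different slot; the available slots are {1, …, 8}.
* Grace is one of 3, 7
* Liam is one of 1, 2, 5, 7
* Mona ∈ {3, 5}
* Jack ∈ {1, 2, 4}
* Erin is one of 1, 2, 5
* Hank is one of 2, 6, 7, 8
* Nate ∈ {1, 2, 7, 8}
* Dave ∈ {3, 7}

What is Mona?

The 8 variables together cover exactly {1, 2, 3, 4, 5, 6, 7, 8} — 8 values for 8 variables — and 4 appears only in Jack's list, so Jack = 4.
The 7 still-open variables together cover exactly {1, 2, 3, 5, 6, 7, 8} — 7 values for 7 variables — and 6 appears only in Hank's list, so Hank = 6.
The 6 still-open variables draw from only 6 values {1, 2, 3, 5, 7, 8}, so each is used; only Nate can be 8, hence Nate = 8.
Grace and Dave share exactly the 2 values {3, 7}; by pigeonhole those values go to them, so strike 3, 7 from Liam, Mona.
So Mona = 5.

5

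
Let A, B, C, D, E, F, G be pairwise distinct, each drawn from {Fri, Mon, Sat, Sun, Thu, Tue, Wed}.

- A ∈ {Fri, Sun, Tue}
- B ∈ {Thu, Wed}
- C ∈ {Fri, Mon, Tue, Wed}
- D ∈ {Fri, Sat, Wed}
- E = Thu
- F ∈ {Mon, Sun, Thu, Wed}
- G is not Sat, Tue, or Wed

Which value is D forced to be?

E's domain is down to {Thu}, so E = Thu. Strike Thu from B, F, G.
B must be Wed (only option left). Strike Wed from C, D, F.
The 5 still-open variables together cover exactly {Fri, Mon, Sat, Sun, Tue} — 5 values for 5 variables — and Sat appears only in D's list, so D = Sat.

Sat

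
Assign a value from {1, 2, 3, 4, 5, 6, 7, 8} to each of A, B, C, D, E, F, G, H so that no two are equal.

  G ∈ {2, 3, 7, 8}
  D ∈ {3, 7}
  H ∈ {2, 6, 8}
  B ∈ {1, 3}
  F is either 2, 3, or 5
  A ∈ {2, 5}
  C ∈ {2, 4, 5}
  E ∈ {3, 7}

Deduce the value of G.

8

The 8 variables draw from only 8 values {1, 2, 3, 4, 5, 6, 7, 8}, so each is used; only B can be 1, hence B = 1.
The 7 still-open variables together cover exactly {2, 3, 4, 5, 6, 7, 8} — 7 values for 7 variables — and 4 appears only in C's list, so C = 4.
The 6 still-open variables together cover exactly {2, 3, 5, 6, 7, 8} — 6 values for 6 variables — and 6 appears only in H's list, so H = 6.
Among the 5 still-open variables, 8 fits only G (and all 5 values in {2, 3, 5, 7, 8} must be used), so G = 8.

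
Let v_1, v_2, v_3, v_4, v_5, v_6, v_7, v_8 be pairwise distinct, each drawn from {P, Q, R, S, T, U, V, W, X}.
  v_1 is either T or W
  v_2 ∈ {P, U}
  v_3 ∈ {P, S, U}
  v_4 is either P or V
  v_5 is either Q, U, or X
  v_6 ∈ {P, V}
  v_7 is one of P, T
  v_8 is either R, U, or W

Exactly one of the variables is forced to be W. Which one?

v_4 and v_6 between them cover only {P, V} — a naked pair. Remove those values from v_2, v_3, v_7.
v_2 has just one choice, so v_2 = U. So v_3, v_5, v_8 can't be U.
v_3's domain is down to {S}, so v_3 = S.
That leaves v_7 = T. Remove T from v_1.
So W goes to v_1.

v_1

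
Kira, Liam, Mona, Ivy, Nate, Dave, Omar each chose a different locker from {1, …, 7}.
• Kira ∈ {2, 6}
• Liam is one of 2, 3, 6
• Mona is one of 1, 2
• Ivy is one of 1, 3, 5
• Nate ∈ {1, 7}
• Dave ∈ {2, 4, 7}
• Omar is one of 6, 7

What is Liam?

3

Among the 7 variables, 4 fits only Dave (and all 7 values in {1, 2, 3, 4, 5, 6, 7} must be used), so Dave = 4.
The 6 still-open variables draw from only 6 values {1, 2, 3, 5, 6, 7}, so each is used; only Ivy can be 5, hence Ivy = 5.
Among the 5 still-open variables, 3 fits only Liam (and all 5 values in {1, 2, 3, 6, 7} must be used), so Liam = 3.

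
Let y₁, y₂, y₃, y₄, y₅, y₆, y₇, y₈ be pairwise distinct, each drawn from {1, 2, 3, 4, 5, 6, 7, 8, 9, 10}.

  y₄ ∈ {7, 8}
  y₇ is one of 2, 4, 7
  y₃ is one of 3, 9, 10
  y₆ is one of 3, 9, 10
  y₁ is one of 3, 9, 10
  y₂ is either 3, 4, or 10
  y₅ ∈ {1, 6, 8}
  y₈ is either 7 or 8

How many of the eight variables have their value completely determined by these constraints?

2

y₄ and y₈ between them cover only {7, 8} — a naked pair. Remove those values from y₅, y₇.
The 3 variables y₁, y₃, y₆ are confined to {3, 9, 10}, which locks those values in; drop them from y₂.
y₂'s domain is down to {4}, so y₂ = 4. Eliminate 4 elsewhere: y₇.
y₇ has just one choice, so y₇ = 2.
Determined: y₂=4, y₇=2. The other variables each still have more than one consistent value. That makes 2.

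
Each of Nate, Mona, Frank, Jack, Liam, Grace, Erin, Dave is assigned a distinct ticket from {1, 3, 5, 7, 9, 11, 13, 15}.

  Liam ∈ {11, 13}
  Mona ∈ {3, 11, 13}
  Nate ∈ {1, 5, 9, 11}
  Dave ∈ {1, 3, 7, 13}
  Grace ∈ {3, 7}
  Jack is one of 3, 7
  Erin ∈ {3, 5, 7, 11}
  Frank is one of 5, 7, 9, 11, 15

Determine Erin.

The 8 variables draw from only 8 values {1, 3, 5, 7, 9, 11, 13, 15}, so each is used; only Frank can be 15, hence Frank = 15.
Among the 7 still-open variables, 9 fits only Nate (and all 7 values in {1, 3, 5, 7, 9, 11, 13} must be used), so Nate = 9.
The 6 still-open variables together cover exactly {1, 3, 5, 7, 11, 13} — 6 values for 6 variables — and 1 appears only in Dave's list, so Dave = 1.
The 5 still-open variables draw from only 5 values {3, 5, 7, 11, 13}, so each is used; only Erin can be 5, hence Erin = 5.

5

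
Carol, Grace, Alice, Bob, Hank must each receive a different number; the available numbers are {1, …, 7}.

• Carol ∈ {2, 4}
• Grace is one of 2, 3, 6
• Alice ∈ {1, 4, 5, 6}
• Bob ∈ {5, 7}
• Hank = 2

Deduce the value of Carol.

4

Hank has just one choice, so Hank = 2. Remove 2 from Carol, Grace.
So Carol = 4.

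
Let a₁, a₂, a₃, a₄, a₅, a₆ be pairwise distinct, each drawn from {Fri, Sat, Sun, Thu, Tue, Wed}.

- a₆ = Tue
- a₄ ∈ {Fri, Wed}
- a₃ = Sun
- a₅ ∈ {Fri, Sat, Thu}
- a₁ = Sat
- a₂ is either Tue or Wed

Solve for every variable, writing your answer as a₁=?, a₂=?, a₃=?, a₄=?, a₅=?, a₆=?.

a₁=Sat, a₂=Wed, a₃=Sun, a₄=Fri, a₅=Thu, a₆=Tue

a₁ has just one choice, so a₁ = Sat. So a₅ can't be Sat.
a₃'s domain is down to {Sun}, so a₃ = Sun.
That leaves a₆ = Tue. Strike Tue from a₂.
a₂ has just one choice, so a₂ = Wed. Remove Wed from a₄.
a₄ has just one choice, so a₄ = Fri. Remove Fri from a₅.
a₅'s domain is down to {Thu}, so a₅ = Thu.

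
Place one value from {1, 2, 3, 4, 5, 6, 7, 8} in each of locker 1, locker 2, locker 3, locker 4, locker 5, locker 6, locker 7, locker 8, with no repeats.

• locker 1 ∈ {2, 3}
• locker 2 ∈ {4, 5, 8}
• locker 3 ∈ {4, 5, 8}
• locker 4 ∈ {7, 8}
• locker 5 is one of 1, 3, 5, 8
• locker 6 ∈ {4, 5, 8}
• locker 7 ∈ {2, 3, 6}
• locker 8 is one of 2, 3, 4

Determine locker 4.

7

The 8 variables together cover exactly {1, 2, 3, 4, 5, 6, 7, 8} — 8 values for 8 variables — and 1 appears only in locker 5's list, so locker 5 = 1.
Among the 7 still-open variables, 6 fits only locker 7 (and all 7 values in {2, 3, 4, 5, 6, 7, 8} must be used), so locker 7 = 6.
Among the 6 still-open variables, 7 fits only locker 4 (and all 6 values in {2, 3, 4, 5, 7, 8} must be used), so locker 4 = 7.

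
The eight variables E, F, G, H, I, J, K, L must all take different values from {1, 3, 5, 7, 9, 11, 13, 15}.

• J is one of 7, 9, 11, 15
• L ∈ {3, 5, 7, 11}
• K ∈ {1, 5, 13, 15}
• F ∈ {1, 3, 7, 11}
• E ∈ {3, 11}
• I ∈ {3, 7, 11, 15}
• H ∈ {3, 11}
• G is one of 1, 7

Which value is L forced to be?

5

Among the 8 variables, 9 fits only J (and all 8 values in {1, 3, 5, 7, 9, 11, 13, 15} must be used), so J = 9.
The 7 still-open variables together cover exactly {1, 3, 5, 7, 11, 13, 15} — 7 values for 7 variables — and 13 appears only in K's list, so K = 13.
The 6 still-open variables draw from only 6 values {1, 3, 5, 7, 11, 15}, so each is used; only L can be 5, hence L = 5.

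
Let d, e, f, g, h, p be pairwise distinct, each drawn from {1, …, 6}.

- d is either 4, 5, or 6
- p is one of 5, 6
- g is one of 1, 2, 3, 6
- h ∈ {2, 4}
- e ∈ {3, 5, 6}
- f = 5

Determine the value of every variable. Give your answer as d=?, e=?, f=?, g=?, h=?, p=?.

d=4, e=3, f=5, g=1, h=2, p=6

f has just one choice, so f = 5. So d, e, p can't be 5.
p must be 6 (only option left). So d, e, g can't be 6.
That leaves d = 4. Remove 4 from h.
e must be 3 (only option left). So g can't be 3.
h must be 2 (only option left). So g can't be 2.
g's domain is down to {1}, so g = 1.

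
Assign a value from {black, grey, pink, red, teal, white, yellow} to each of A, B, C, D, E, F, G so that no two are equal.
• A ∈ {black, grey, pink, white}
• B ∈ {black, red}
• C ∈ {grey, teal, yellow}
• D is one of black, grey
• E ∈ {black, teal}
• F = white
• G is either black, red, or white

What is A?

pink

F's domain is down to {white}, so F = white. Remove white from A, G.
The 6 still-open variables together cover exactly {black, grey, pink, red, teal, yellow} — 6 values for 6 variables — and pink appears only in A's list, so A = pink.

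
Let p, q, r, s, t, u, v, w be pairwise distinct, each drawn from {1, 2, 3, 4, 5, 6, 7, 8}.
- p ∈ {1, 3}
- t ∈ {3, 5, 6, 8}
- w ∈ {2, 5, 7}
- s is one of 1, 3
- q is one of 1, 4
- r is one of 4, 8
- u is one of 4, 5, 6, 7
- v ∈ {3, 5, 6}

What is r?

The 8 variables draw from only 8 values {1, 2, 3, 4, 5, 6, 7, 8}, so each is used; only w can be 2, hence w = 2.
Among the 7 still-open variables, 7 fits only u (and all 7 values in {1, 3, 4, 5, 6, 7, 8} must be used), so u = 7.
The 2 variables p and s are confined to {1, 3}, which locks those values in; drop them from q, t, v.
q must be 4 (only option left). Eliminate 4 elsewhere: r.
So r = 8.

8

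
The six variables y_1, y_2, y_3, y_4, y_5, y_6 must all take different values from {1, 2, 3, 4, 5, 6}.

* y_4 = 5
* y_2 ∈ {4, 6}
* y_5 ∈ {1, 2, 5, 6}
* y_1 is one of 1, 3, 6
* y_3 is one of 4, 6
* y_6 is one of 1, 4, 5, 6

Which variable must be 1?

y_6

y_4 has just one choice, so y_4 = 5. Strike 5 from y_5, y_6.
The 5 still-open variables draw from only 5 values {1, 2, 3, 4, 6}, so each is used; only y_5 can be 2, hence y_5 = 2.
The 4 still-open variables together cover exactly {1, 3, 4, 6} — 4 values for 4 variables — and 3 appears only in y_1's list, so y_1 = 3.
The 3 still-open variables draw from only 3 values {1, 4, 6}, so each is used; only y_6 can be 1, hence y_6 = 1.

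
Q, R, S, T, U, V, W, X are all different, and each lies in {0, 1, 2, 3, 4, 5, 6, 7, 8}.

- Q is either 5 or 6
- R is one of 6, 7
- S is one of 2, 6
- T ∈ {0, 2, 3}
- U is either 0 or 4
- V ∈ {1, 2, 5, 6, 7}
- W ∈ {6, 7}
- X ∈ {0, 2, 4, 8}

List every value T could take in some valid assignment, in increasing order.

0, 3

The 2 variables R and W are confined to {6, 7}, which locks those values in; drop them from Q, S, V.
Q has just one choice, so Q = 5. Eliminate 5 elsewhere: V.
S's domain is down to {2}, so S = 2. Eliminate 2 elsewhere: T, V, X.
V's domain is down to {1}, so V = 1.
No further eliminations apply; T can still be any of 0, 3.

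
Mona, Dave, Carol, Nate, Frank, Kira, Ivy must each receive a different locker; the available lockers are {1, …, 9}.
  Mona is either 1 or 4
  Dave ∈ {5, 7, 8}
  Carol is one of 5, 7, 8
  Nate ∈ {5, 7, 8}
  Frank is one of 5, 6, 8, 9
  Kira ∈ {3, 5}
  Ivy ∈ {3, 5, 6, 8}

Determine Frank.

9

Dave, Carol, Nate between them cover only {5, 7, 8} — a naked triple. Remove those values from Frank, Kira, Ivy.
That leaves Kira = 3. Strike 3 from Ivy.
Ivy must be 6 (only option left). So Frank can't be 6.
So Frank = 9.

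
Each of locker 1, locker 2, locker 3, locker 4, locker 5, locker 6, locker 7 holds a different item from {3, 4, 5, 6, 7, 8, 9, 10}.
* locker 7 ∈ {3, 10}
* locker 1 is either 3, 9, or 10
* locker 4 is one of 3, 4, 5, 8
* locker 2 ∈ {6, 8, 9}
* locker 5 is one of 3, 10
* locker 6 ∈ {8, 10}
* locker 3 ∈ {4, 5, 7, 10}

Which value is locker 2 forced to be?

locker 5 and locker 7 share exactly the 2 values {3, 10}; by pigeonhole those values go to them, so strike 3, 10 from locker 1, locker 3, locker 4, locker 6.
That leaves locker 1 = 9. Eliminate 9 elsewhere: locker 2.
locker 6's domain is down to {8}, so locker 6 = 8. So locker 2, locker 4 can't be 8.
So locker 2 = 6.

6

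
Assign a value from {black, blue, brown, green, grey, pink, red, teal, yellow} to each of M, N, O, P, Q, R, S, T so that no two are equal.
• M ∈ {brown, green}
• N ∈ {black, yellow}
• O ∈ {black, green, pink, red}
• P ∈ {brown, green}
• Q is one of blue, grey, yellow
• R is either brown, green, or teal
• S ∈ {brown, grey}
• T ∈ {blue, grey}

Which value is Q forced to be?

yellow

M and P share exactly the 2 values {brown, green}; by pigeonhole those values go to them, so strike brown, green from O, R, S.
R must be teal (only option left).
That leaves S = grey. So Q, T can't be grey.
That leaves T = blue. So Q can't be blue.
So Q = yellow.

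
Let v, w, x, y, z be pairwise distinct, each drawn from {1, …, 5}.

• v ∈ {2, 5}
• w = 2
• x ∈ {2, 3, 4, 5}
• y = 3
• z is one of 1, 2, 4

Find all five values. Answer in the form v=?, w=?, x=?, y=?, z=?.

w's domain is down to {2}, so w = 2. So v, x, z can't be 2.
That leaves y = 3. So x can't be 3.
v's domain is down to {5}, so v = 5. Strike 5 from x.
That leaves x = 4. Eliminate 4 elsewhere: z.
z's domain is down to {1}, so z = 1.

v=5, w=2, x=4, y=3, z=1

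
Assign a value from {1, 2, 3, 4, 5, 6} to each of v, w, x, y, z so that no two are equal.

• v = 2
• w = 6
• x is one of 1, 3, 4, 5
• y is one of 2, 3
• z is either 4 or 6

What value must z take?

v must be 2 (only option left). Eliminate 2 elsewhere: y.
w's domain is down to {6}, so w = 6. Eliminate 6 elsewhere: z.
So z = 4.

4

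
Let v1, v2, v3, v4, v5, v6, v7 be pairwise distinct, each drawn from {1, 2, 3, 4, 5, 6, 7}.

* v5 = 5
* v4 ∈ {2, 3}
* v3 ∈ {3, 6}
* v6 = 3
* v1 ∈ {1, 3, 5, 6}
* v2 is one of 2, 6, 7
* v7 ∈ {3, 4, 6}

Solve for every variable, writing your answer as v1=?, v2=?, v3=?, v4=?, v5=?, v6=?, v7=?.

v1=1, v2=7, v3=6, v4=2, v5=5, v6=3, v7=4

v5 must be 5 (only option left). Strike 5 from v1.
v6 must be 3 (only option left). Remove 3 from v1, v3, v4, v7.
That leaves v3 = 6. So v1, v2, v7 can't be 6.
That leaves v4 = 2. Remove 2 from v2.
v7's domain is down to {4}, so v7 = 4.
That leaves v1 = 1.
v2 must be 7 (only option left).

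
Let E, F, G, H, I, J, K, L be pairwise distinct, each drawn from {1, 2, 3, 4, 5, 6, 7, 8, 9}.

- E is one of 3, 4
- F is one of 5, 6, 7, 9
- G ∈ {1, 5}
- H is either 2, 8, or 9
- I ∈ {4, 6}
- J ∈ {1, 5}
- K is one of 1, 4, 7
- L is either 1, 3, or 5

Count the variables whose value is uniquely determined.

The 2 variables G and J are confined to {1, 5}, which locks those values in; drop them from F, K, L.
L has just one choice, so L = 3. Remove 3 from E.
E's domain is down to {4}, so E = 4. Remove 4 from I, K.
I has just one choice, so I = 6. Eliminate 6 elsewhere: F.
K has just one choice, so K = 7. Eliminate 7 elsewhere: F.
F's domain is down to {9}, so F = 9. Strike 9 from H.
Determined: E=4, F=9, I=6, K=7, L=3. The other variables each still have more than one consistent value. That makes 5.

5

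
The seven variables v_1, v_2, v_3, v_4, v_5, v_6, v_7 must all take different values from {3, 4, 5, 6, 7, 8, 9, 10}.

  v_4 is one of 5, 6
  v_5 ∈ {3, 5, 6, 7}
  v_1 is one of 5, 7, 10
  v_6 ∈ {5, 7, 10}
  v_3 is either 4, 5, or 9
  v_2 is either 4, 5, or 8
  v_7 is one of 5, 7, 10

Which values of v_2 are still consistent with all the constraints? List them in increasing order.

v_1, v_6, v_7 share exactly the 3 values {5, 7, 10}; by pigeonhole those values go to them, so strike 5, 7, 10 from v_2, v_3, v_4, v_5.
That leaves v_4 = 6. Strike 6 from v_5.
v_5 has just one choice, so v_5 = 3.
No further eliminations apply; v_2 can still be any of 4, 8.

4, 8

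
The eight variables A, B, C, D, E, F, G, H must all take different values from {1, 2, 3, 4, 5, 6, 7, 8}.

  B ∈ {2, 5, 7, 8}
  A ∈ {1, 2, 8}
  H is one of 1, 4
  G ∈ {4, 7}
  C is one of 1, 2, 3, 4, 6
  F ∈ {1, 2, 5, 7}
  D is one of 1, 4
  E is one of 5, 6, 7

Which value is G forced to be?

7

The 8 variables together cover exactly {1, 2, 3, 4, 5, 6, 7, 8} — 8 values for 8 variables — and 3 appears only in C's list, so C = 3.
The 7 still-open variables draw from only 7 values {1, 2, 4, 5, 6, 7, 8}, so each is used; only E can be 6, hence E = 6.
D and H between them cover only {1, 4} — a naked pair. Remove those values from A, F, G.
So G = 7.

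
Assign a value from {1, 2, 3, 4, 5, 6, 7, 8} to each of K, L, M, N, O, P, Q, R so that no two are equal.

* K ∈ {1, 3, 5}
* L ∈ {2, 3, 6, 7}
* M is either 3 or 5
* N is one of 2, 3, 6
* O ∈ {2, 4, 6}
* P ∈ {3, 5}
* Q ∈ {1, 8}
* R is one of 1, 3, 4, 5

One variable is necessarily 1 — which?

K

The 8 variables draw from only 8 values {1, 2, 3, 4, 5, 6, 7, 8}, so each is used; only L can be 7, hence L = 7.
The 7 still-open variables together cover exactly {1, 2, 3, 4, 5, 6, 8} — 7 values for 7 variables — and 8 appears only in Q's list, so Q = 8.
M and P share exactly the 2 values {3, 5}; by pigeonhole those values go to them, so strike 3, 5 from K, N, R.
So 1 goes to K.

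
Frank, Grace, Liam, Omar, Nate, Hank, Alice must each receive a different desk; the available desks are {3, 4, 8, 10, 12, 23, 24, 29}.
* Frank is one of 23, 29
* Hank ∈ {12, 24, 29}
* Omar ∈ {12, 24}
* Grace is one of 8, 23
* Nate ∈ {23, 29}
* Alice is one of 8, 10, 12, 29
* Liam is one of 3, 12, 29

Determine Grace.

The 7 variables draw from only 7 values {3, 8, 10, 12, 23, 24, 29}, so each is used; only Liam can be 3, hence Liam = 3.
Among the 6 still-open variables, 10 fits only Alice (and all 6 values in {8, 10, 12, 23, 24, 29} must be used), so Alice = 10.
Among the 5 still-open variables, 8 fits only Grace (and all 5 values in {8, 12, 23, 24, 29} must be used), so Grace = 8.

8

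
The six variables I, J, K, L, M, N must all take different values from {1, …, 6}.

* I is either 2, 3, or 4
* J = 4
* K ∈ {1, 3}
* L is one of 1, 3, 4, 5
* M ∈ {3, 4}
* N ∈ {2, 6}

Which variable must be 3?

J's domain is down to {4}, so J = 4. Strike 4 from I, L, M.
So 3 goes to M.

M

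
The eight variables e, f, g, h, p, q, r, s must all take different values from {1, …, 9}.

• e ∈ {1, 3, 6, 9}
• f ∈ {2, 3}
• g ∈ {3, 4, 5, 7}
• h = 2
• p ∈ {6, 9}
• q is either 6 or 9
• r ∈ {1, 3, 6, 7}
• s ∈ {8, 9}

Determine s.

8

h has just one choice, so h = 2. Remove 2 from f.
That leaves f = 3. Eliminate 3 elsewhere: e, g, r.
p and q between them cover only {6, 9} — a naked pair. Remove those values from e, r, s.
So s = 8.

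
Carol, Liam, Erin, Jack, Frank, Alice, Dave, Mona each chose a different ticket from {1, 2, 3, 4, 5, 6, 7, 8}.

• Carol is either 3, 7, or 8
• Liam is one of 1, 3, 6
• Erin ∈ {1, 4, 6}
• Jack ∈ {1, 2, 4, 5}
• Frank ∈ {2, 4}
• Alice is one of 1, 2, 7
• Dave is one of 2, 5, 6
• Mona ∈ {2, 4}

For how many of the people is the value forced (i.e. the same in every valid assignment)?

3

Among the 8 variables, 8 fits only Carol (and all 8 values in {1, 2, 3, 4, 5, 6, 7, 8} must be used), so Carol = 8.
Among the 7 still-open variables, 3 fits only Liam (and all 7 values in {1, 2, 3, 4, 5, 6, 7} must be used), so Liam = 3.
The 6 still-open variables together cover exactly {1, 2, 4, 5, 6, 7} — 6 values for 6 variables — and 7 appears only in Alice's list, so Alice = 7.
The 2 variables Frank and Mona are confined to {2, 4}, which locks those values in; drop them from Erin, Jack, Dave.
Determined: Carol=8, Liam=3, Alice=7. The other people each still have more than one consistent value. That makes 3.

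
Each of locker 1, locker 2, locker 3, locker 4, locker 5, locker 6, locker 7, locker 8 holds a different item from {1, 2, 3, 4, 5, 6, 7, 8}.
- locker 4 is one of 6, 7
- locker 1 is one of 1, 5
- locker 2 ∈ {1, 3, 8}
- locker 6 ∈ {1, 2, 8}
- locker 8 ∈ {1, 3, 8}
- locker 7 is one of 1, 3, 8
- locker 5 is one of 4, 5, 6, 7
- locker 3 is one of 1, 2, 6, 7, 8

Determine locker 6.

Among the 8 variables, 4 fits only locker 5 (and all 8 values in {1, 2, 3, 4, 5, 6, 7, 8} must be used), so locker 5 = 4.
The 7 still-open variables together cover exactly {1, 2, 3, 5, 6, 7, 8} — 7 values for 7 variables — and 5 appears only in locker 1's list, so locker 1 = 5.
The 3 variables locker 2, locker 7, locker 8 are confined to {1, 3, 8}, which locks those values in; drop them from locker 3, locker 6.
So locker 6 = 2.

2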